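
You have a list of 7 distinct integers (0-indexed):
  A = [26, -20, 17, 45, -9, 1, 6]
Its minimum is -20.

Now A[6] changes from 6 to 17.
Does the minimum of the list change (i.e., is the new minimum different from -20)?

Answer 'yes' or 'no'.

Old min = -20
Change: A[6] 6 -> 17
Changed element was NOT the min; min changes only if 17 < -20.
New min = -20; changed? no

Answer: no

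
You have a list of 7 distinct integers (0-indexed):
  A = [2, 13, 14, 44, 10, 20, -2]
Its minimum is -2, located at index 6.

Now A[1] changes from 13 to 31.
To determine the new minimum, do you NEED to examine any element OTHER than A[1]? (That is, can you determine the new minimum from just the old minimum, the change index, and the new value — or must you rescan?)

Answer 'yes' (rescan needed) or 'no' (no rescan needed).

Answer: no

Derivation:
Old min = -2 at index 6
Change at index 1: 13 -> 31
Index 1 was NOT the min. New min = min(-2, 31). No rescan of other elements needed.
Needs rescan: no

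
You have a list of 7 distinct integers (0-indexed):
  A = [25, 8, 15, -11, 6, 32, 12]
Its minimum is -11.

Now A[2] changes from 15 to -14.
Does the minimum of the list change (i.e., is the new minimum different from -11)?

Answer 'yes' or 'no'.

Answer: yes

Derivation:
Old min = -11
Change: A[2] 15 -> -14
Changed element was NOT the min; min changes only if -14 < -11.
New min = -14; changed? yes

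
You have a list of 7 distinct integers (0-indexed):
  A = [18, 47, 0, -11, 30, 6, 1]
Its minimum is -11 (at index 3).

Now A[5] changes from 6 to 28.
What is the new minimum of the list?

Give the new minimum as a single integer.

Old min = -11 (at index 3)
Change: A[5] 6 -> 28
Changed element was NOT the old min.
  New min = min(old_min, new_val) = min(-11, 28) = -11

Answer: -11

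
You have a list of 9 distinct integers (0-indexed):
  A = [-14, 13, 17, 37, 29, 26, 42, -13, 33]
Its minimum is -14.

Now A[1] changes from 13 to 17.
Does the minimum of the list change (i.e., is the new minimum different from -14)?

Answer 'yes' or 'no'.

Answer: no

Derivation:
Old min = -14
Change: A[1] 13 -> 17
Changed element was NOT the min; min changes only if 17 < -14.
New min = -14; changed? no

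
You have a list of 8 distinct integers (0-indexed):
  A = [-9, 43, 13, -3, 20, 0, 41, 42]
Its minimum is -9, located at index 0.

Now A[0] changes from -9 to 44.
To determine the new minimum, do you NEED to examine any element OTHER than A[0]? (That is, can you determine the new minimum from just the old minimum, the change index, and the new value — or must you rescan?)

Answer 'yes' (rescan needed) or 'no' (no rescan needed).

Answer: yes

Derivation:
Old min = -9 at index 0
Change at index 0: -9 -> 44
Index 0 WAS the min and new value 44 > old min -9. Must rescan other elements to find the new min.
Needs rescan: yes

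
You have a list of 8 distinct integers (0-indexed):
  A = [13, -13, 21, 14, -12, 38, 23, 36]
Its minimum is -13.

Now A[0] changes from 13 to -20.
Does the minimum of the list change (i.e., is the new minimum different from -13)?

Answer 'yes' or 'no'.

Answer: yes

Derivation:
Old min = -13
Change: A[0] 13 -> -20
Changed element was NOT the min; min changes only if -20 < -13.
New min = -20; changed? yes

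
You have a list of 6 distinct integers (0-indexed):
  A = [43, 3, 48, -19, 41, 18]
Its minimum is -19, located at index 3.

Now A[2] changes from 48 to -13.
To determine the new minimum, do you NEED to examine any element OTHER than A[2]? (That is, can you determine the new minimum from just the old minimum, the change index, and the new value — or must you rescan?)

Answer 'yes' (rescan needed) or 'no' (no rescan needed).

Answer: no

Derivation:
Old min = -19 at index 3
Change at index 2: 48 -> -13
Index 2 was NOT the min. New min = min(-19, -13). No rescan of other elements needed.
Needs rescan: no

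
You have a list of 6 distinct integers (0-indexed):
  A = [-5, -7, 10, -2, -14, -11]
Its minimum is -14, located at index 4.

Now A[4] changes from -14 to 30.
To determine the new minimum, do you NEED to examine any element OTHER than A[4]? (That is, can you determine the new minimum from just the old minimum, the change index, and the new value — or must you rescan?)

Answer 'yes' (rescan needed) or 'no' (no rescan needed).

Answer: yes

Derivation:
Old min = -14 at index 4
Change at index 4: -14 -> 30
Index 4 WAS the min and new value 30 > old min -14. Must rescan other elements to find the new min.
Needs rescan: yes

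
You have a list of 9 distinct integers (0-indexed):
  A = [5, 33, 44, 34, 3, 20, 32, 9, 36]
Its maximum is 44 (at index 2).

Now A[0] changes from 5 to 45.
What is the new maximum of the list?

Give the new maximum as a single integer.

Answer: 45

Derivation:
Old max = 44 (at index 2)
Change: A[0] 5 -> 45
Changed element was NOT the old max.
  New max = max(old_max, new_val) = max(44, 45) = 45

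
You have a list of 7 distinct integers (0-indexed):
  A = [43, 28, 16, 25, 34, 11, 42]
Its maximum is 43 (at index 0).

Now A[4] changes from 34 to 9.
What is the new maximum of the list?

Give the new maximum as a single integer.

Answer: 43

Derivation:
Old max = 43 (at index 0)
Change: A[4] 34 -> 9
Changed element was NOT the old max.
  New max = max(old_max, new_val) = max(43, 9) = 43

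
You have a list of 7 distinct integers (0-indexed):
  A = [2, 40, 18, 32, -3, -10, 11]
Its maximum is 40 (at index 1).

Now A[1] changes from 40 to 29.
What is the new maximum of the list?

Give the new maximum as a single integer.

Answer: 32

Derivation:
Old max = 40 (at index 1)
Change: A[1] 40 -> 29
Changed element WAS the max -> may need rescan.
  Max of remaining elements: 32
  New max = max(29, 32) = 32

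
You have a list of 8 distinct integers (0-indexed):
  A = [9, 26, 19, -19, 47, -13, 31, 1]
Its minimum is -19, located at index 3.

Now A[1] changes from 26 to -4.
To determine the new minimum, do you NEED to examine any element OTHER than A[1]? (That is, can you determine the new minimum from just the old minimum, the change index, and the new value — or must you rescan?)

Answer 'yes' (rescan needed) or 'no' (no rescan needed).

Answer: no

Derivation:
Old min = -19 at index 3
Change at index 1: 26 -> -4
Index 1 was NOT the min. New min = min(-19, -4). No rescan of other elements needed.
Needs rescan: no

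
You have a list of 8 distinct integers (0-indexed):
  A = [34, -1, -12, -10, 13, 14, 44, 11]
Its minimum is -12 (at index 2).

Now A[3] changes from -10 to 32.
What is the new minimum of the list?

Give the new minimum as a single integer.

Old min = -12 (at index 2)
Change: A[3] -10 -> 32
Changed element was NOT the old min.
  New min = min(old_min, new_val) = min(-12, 32) = -12

Answer: -12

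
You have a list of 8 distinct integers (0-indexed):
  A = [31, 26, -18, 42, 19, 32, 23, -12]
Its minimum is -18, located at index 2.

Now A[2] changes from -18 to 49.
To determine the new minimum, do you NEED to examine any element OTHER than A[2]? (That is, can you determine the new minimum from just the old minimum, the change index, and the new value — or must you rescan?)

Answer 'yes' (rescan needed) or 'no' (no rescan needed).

Old min = -18 at index 2
Change at index 2: -18 -> 49
Index 2 WAS the min and new value 49 > old min -18. Must rescan other elements to find the new min.
Needs rescan: yes

Answer: yes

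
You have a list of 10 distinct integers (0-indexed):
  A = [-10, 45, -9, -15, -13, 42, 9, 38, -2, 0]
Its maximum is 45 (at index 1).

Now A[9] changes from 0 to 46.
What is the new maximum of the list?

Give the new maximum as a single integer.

Old max = 45 (at index 1)
Change: A[9] 0 -> 46
Changed element was NOT the old max.
  New max = max(old_max, new_val) = max(45, 46) = 46

Answer: 46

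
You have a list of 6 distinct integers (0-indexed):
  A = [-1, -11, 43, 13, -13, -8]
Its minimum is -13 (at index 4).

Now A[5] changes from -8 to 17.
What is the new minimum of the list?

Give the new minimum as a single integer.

Answer: -13

Derivation:
Old min = -13 (at index 4)
Change: A[5] -8 -> 17
Changed element was NOT the old min.
  New min = min(old_min, new_val) = min(-13, 17) = -13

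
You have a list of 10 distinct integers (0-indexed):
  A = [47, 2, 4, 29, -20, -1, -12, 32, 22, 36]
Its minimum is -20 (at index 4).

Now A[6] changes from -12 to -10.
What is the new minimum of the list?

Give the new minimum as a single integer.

Answer: -20

Derivation:
Old min = -20 (at index 4)
Change: A[6] -12 -> -10
Changed element was NOT the old min.
  New min = min(old_min, new_val) = min(-20, -10) = -20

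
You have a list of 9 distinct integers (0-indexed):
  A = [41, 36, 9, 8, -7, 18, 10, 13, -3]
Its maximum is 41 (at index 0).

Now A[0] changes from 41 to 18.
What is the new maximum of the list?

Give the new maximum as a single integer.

Answer: 36

Derivation:
Old max = 41 (at index 0)
Change: A[0] 41 -> 18
Changed element WAS the max -> may need rescan.
  Max of remaining elements: 36
  New max = max(18, 36) = 36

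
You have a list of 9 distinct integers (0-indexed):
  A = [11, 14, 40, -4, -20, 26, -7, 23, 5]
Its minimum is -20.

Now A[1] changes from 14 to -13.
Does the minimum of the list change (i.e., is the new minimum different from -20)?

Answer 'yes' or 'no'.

Old min = -20
Change: A[1] 14 -> -13
Changed element was NOT the min; min changes only if -13 < -20.
New min = -20; changed? no

Answer: no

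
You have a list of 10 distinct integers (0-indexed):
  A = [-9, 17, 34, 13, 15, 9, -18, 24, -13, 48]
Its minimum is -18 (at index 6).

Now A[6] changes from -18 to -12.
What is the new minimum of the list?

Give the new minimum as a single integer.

Answer: -13

Derivation:
Old min = -18 (at index 6)
Change: A[6] -18 -> -12
Changed element WAS the min. Need to check: is -12 still <= all others?
  Min of remaining elements: -13
  New min = min(-12, -13) = -13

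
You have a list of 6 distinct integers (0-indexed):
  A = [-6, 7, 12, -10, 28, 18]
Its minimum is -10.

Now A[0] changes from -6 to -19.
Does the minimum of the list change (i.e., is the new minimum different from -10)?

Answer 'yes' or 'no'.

Answer: yes

Derivation:
Old min = -10
Change: A[0] -6 -> -19
Changed element was NOT the min; min changes only if -19 < -10.
New min = -19; changed? yes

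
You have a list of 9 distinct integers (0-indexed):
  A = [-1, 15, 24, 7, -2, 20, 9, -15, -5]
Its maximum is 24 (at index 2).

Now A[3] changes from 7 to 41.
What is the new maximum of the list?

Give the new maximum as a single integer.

Old max = 24 (at index 2)
Change: A[3] 7 -> 41
Changed element was NOT the old max.
  New max = max(old_max, new_val) = max(24, 41) = 41

Answer: 41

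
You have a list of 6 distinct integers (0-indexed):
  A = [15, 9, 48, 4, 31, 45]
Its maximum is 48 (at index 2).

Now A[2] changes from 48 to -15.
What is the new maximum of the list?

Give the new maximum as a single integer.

Old max = 48 (at index 2)
Change: A[2] 48 -> -15
Changed element WAS the max -> may need rescan.
  Max of remaining elements: 45
  New max = max(-15, 45) = 45

Answer: 45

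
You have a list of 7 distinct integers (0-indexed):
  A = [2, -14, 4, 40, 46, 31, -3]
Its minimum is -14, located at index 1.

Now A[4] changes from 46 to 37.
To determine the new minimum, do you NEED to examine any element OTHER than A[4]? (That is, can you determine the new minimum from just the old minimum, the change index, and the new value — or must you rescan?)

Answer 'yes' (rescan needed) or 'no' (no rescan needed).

Answer: no

Derivation:
Old min = -14 at index 1
Change at index 4: 46 -> 37
Index 4 was NOT the min. New min = min(-14, 37). No rescan of other elements needed.
Needs rescan: no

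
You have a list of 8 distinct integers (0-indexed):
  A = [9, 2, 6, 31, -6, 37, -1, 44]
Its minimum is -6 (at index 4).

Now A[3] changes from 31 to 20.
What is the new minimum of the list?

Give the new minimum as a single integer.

Old min = -6 (at index 4)
Change: A[3] 31 -> 20
Changed element was NOT the old min.
  New min = min(old_min, new_val) = min(-6, 20) = -6

Answer: -6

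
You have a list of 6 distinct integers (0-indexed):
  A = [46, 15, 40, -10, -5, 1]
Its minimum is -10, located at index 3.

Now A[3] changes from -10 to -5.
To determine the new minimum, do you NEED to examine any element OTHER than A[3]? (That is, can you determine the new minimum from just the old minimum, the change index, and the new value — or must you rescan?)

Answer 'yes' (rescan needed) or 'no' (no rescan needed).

Old min = -10 at index 3
Change at index 3: -10 -> -5
Index 3 WAS the min and new value -5 > old min -10. Must rescan other elements to find the new min.
Needs rescan: yes

Answer: yes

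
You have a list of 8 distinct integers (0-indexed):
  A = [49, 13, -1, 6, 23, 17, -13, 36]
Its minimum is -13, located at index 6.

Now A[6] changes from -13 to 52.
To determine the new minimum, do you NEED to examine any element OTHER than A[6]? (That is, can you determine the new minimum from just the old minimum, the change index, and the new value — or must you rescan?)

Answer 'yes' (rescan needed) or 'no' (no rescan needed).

Old min = -13 at index 6
Change at index 6: -13 -> 52
Index 6 WAS the min and new value 52 > old min -13. Must rescan other elements to find the new min.
Needs rescan: yes

Answer: yes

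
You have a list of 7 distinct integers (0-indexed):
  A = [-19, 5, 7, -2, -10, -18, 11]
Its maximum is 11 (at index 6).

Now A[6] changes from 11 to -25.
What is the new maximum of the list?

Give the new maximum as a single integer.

Old max = 11 (at index 6)
Change: A[6] 11 -> -25
Changed element WAS the max -> may need rescan.
  Max of remaining elements: 7
  New max = max(-25, 7) = 7

Answer: 7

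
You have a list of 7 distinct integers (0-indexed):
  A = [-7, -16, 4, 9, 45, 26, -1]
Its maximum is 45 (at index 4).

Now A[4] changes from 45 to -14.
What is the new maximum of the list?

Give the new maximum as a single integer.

Answer: 26

Derivation:
Old max = 45 (at index 4)
Change: A[4] 45 -> -14
Changed element WAS the max -> may need rescan.
  Max of remaining elements: 26
  New max = max(-14, 26) = 26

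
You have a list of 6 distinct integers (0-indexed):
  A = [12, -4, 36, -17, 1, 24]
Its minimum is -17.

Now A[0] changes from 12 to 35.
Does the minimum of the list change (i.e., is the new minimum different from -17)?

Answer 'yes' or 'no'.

Old min = -17
Change: A[0] 12 -> 35
Changed element was NOT the min; min changes only if 35 < -17.
New min = -17; changed? no

Answer: no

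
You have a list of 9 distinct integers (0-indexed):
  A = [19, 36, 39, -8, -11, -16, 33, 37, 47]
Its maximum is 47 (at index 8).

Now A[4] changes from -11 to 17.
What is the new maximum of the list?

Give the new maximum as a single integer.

Old max = 47 (at index 8)
Change: A[4] -11 -> 17
Changed element was NOT the old max.
  New max = max(old_max, new_val) = max(47, 17) = 47

Answer: 47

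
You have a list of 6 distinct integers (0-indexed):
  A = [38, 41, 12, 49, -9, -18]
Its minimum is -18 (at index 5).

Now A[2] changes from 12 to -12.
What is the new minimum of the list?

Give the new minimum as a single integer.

Answer: -18

Derivation:
Old min = -18 (at index 5)
Change: A[2] 12 -> -12
Changed element was NOT the old min.
  New min = min(old_min, new_val) = min(-18, -12) = -18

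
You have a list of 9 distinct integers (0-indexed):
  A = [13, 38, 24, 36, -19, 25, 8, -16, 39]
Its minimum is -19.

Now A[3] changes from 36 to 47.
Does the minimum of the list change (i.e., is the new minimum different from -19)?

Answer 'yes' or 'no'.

Old min = -19
Change: A[3] 36 -> 47
Changed element was NOT the min; min changes only if 47 < -19.
New min = -19; changed? no

Answer: no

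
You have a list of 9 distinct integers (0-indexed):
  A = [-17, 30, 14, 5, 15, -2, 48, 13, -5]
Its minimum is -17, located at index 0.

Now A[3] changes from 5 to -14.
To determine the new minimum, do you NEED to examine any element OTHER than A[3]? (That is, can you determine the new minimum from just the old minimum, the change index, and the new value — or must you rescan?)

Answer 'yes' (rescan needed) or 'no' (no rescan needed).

Old min = -17 at index 0
Change at index 3: 5 -> -14
Index 3 was NOT the min. New min = min(-17, -14). No rescan of other elements needed.
Needs rescan: no

Answer: no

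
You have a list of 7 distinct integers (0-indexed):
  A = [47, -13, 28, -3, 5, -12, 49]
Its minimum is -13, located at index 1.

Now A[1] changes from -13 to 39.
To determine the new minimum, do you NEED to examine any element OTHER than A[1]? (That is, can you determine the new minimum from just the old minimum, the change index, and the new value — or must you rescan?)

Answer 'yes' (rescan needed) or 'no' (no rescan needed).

Answer: yes

Derivation:
Old min = -13 at index 1
Change at index 1: -13 -> 39
Index 1 WAS the min and new value 39 > old min -13. Must rescan other elements to find the new min.
Needs rescan: yes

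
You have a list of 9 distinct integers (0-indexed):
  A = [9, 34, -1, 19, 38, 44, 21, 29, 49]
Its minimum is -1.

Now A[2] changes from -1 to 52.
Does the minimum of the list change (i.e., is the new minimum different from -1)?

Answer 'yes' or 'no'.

Old min = -1
Change: A[2] -1 -> 52
Changed element was the min; new min must be rechecked.
New min = 9; changed? yes

Answer: yes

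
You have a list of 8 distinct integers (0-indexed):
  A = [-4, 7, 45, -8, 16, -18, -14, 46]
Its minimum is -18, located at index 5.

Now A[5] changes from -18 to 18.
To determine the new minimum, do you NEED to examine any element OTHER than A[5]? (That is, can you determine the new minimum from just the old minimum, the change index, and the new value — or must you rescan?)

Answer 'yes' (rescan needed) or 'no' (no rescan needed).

Answer: yes

Derivation:
Old min = -18 at index 5
Change at index 5: -18 -> 18
Index 5 WAS the min and new value 18 > old min -18. Must rescan other elements to find the new min.
Needs rescan: yes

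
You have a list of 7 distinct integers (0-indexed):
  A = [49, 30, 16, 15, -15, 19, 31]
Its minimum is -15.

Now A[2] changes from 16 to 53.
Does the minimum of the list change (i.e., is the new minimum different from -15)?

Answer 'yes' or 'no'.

Old min = -15
Change: A[2] 16 -> 53
Changed element was NOT the min; min changes only if 53 < -15.
New min = -15; changed? no

Answer: no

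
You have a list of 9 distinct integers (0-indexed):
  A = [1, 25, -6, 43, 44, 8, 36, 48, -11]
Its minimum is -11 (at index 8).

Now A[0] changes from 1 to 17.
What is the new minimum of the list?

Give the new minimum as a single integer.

Old min = -11 (at index 8)
Change: A[0] 1 -> 17
Changed element was NOT the old min.
  New min = min(old_min, new_val) = min(-11, 17) = -11

Answer: -11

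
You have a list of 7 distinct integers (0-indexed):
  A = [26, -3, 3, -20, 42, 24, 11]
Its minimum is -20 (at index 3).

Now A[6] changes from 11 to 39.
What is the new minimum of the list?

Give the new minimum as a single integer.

Answer: -20

Derivation:
Old min = -20 (at index 3)
Change: A[6] 11 -> 39
Changed element was NOT the old min.
  New min = min(old_min, new_val) = min(-20, 39) = -20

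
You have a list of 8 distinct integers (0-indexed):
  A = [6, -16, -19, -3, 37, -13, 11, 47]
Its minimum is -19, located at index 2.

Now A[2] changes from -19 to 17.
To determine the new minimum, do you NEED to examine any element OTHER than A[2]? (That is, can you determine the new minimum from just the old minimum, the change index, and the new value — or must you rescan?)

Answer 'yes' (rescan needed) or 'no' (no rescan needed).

Old min = -19 at index 2
Change at index 2: -19 -> 17
Index 2 WAS the min and new value 17 > old min -19. Must rescan other elements to find the new min.
Needs rescan: yes

Answer: yes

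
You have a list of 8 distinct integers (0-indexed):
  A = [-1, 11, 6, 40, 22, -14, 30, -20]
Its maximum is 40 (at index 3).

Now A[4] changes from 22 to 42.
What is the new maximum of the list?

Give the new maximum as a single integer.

Old max = 40 (at index 3)
Change: A[4] 22 -> 42
Changed element was NOT the old max.
  New max = max(old_max, new_val) = max(40, 42) = 42

Answer: 42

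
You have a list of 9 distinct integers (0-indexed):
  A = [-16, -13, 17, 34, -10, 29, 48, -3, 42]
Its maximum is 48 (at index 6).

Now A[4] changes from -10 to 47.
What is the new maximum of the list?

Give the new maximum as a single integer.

Old max = 48 (at index 6)
Change: A[4] -10 -> 47
Changed element was NOT the old max.
  New max = max(old_max, new_val) = max(48, 47) = 48

Answer: 48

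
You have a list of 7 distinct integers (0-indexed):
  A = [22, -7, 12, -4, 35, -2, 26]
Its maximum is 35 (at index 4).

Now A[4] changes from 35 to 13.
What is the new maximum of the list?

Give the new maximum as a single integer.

Answer: 26

Derivation:
Old max = 35 (at index 4)
Change: A[4] 35 -> 13
Changed element WAS the max -> may need rescan.
  Max of remaining elements: 26
  New max = max(13, 26) = 26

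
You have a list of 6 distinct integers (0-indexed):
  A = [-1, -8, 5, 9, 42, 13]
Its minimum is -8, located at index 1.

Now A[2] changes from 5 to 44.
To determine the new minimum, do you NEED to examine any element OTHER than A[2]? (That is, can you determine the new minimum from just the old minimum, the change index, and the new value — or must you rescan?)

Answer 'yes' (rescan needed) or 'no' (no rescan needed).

Old min = -8 at index 1
Change at index 2: 5 -> 44
Index 2 was NOT the min. New min = min(-8, 44). No rescan of other elements needed.
Needs rescan: no

Answer: no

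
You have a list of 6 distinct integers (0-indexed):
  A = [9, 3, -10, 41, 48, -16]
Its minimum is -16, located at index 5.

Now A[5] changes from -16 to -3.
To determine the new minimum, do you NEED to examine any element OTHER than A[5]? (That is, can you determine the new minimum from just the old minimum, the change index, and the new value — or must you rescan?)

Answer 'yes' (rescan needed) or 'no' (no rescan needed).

Old min = -16 at index 5
Change at index 5: -16 -> -3
Index 5 WAS the min and new value -3 > old min -16. Must rescan other elements to find the new min.
Needs rescan: yes

Answer: yes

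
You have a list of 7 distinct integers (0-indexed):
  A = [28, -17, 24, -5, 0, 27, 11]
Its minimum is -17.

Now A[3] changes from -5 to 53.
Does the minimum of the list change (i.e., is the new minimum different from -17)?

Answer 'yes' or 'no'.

Answer: no

Derivation:
Old min = -17
Change: A[3] -5 -> 53
Changed element was NOT the min; min changes only if 53 < -17.
New min = -17; changed? no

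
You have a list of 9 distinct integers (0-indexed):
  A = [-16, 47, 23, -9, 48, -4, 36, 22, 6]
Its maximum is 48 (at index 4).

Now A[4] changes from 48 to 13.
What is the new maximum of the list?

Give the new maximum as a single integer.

Answer: 47

Derivation:
Old max = 48 (at index 4)
Change: A[4] 48 -> 13
Changed element WAS the max -> may need rescan.
  Max of remaining elements: 47
  New max = max(13, 47) = 47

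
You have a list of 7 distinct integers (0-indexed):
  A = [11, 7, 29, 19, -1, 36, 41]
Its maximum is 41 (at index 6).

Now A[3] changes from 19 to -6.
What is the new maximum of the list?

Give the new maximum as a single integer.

Answer: 41

Derivation:
Old max = 41 (at index 6)
Change: A[3] 19 -> -6
Changed element was NOT the old max.
  New max = max(old_max, new_val) = max(41, -6) = 41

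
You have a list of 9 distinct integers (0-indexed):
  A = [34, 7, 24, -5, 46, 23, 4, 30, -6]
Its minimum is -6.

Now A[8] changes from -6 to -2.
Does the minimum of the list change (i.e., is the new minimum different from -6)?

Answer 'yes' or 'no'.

Answer: yes

Derivation:
Old min = -6
Change: A[8] -6 -> -2
Changed element was the min; new min must be rechecked.
New min = -5; changed? yes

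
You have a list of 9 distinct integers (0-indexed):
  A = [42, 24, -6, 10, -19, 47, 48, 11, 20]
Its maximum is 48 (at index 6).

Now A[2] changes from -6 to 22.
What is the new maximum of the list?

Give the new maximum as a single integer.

Old max = 48 (at index 6)
Change: A[2] -6 -> 22
Changed element was NOT the old max.
  New max = max(old_max, new_val) = max(48, 22) = 48

Answer: 48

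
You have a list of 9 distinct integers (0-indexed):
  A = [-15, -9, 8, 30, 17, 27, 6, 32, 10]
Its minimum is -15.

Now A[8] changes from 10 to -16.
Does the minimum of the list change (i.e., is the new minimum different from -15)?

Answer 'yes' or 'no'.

Answer: yes

Derivation:
Old min = -15
Change: A[8] 10 -> -16
Changed element was NOT the min; min changes only if -16 < -15.
New min = -16; changed? yes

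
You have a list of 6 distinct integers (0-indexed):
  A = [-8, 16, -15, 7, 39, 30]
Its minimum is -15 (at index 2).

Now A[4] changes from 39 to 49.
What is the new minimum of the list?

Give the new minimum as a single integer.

Old min = -15 (at index 2)
Change: A[4] 39 -> 49
Changed element was NOT the old min.
  New min = min(old_min, new_val) = min(-15, 49) = -15

Answer: -15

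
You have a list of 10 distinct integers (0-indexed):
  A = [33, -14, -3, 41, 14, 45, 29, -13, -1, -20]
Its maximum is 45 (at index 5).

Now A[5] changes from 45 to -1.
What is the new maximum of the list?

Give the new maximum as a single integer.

Old max = 45 (at index 5)
Change: A[5] 45 -> -1
Changed element WAS the max -> may need rescan.
  Max of remaining elements: 41
  New max = max(-1, 41) = 41

Answer: 41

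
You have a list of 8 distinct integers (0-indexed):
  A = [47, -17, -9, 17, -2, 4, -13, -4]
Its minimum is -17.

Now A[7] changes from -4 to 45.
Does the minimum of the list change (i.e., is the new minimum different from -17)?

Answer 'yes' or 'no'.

Old min = -17
Change: A[7] -4 -> 45
Changed element was NOT the min; min changes only if 45 < -17.
New min = -17; changed? no

Answer: no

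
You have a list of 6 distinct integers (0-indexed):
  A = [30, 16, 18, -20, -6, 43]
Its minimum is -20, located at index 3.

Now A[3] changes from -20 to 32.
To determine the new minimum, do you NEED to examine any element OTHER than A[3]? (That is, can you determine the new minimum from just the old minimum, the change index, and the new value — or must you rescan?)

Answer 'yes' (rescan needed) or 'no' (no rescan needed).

Old min = -20 at index 3
Change at index 3: -20 -> 32
Index 3 WAS the min and new value 32 > old min -20. Must rescan other elements to find the new min.
Needs rescan: yes

Answer: yes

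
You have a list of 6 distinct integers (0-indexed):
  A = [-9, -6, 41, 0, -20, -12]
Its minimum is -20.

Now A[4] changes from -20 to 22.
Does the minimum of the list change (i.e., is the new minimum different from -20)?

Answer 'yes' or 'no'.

Answer: yes

Derivation:
Old min = -20
Change: A[4] -20 -> 22
Changed element was the min; new min must be rechecked.
New min = -12; changed? yes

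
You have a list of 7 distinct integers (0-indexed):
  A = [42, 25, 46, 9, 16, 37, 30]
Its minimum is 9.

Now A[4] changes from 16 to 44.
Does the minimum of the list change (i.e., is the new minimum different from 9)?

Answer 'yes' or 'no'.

Answer: no

Derivation:
Old min = 9
Change: A[4] 16 -> 44
Changed element was NOT the min; min changes only if 44 < 9.
New min = 9; changed? no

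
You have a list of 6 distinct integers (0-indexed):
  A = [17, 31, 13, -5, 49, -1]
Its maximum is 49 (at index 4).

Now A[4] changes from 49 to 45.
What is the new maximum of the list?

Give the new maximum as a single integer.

Answer: 45

Derivation:
Old max = 49 (at index 4)
Change: A[4] 49 -> 45
Changed element WAS the max -> may need rescan.
  Max of remaining elements: 31
  New max = max(45, 31) = 45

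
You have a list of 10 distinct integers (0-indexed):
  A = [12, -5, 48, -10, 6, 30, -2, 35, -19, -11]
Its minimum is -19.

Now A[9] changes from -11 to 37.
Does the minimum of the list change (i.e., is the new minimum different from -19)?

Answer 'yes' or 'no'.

Answer: no

Derivation:
Old min = -19
Change: A[9] -11 -> 37
Changed element was NOT the min; min changes only if 37 < -19.
New min = -19; changed? no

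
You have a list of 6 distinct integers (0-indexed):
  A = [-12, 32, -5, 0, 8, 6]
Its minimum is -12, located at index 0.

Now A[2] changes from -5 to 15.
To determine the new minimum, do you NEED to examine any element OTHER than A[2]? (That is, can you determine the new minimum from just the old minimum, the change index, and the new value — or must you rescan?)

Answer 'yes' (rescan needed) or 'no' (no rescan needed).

Old min = -12 at index 0
Change at index 2: -5 -> 15
Index 2 was NOT the min. New min = min(-12, 15). No rescan of other elements needed.
Needs rescan: no

Answer: no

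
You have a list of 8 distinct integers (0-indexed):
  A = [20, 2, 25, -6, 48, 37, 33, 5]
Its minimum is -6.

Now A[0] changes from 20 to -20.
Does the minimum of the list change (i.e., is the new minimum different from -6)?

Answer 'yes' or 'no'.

Old min = -6
Change: A[0] 20 -> -20
Changed element was NOT the min; min changes only if -20 < -6.
New min = -20; changed? yes

Answer: yes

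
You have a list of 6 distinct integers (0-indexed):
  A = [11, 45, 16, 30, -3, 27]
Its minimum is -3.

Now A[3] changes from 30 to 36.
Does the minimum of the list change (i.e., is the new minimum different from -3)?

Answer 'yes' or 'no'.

Old min = -3
Change: A[3] 30 -> 36
Changed element was NOT the min; min changes only if 36 < -3.
New min = -3; changed? no

Answer: no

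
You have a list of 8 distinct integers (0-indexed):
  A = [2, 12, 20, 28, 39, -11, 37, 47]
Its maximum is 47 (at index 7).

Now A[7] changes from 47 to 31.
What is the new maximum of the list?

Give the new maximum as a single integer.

Old max = 47 (at index 7)
Change: A[7] 47 -> 31
Changed element WAS the max -> may need rescan.
  Max of remaining elements: 39
  New max = max(31, 39) = 39

Answer: 39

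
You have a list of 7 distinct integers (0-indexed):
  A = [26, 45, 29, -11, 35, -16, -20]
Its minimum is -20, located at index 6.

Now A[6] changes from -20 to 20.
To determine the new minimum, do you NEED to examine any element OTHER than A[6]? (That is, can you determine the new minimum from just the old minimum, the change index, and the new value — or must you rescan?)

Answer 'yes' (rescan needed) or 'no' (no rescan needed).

Answer: yes

Derivation:
Old min = -20 at index 6
Change at index 6: -20 -> 20
Index 6 WAS the min and new value 20 > old min -20. Must rescan other elements to find the new min.
Needs rescan: yes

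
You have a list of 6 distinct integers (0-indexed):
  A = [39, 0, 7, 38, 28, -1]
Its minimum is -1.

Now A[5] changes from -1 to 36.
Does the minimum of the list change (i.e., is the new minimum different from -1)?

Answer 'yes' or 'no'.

Answer: yes

Derivation:
Old min = -1
Change: A[5] -1 -> 36
Changed element was the min; new min must be rechecked.
New min = 0; changed? yes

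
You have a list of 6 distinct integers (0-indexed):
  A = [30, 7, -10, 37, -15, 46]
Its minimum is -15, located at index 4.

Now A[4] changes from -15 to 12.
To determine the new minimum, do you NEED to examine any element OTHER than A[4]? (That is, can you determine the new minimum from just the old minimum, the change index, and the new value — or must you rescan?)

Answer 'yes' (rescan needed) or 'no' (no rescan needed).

Answer: yes

Derivation:
Old min = -15 at index 4
Change at index 4: -15 -> 12
Index 4 WAS the min and new value 12 > old min -15. Must rescan other elements to find the new min.
Needs rescan: yes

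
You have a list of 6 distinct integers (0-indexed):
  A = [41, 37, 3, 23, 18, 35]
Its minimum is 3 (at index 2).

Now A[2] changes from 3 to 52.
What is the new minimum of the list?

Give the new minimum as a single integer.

Old min = 3 (at index 2)
Change: A[2] 3 -> 52
Changed element WAS the min. Need to check: is 52 still <= all others?
  Min of remaining elements: 18
  New min = min(52, 18) = 18

Answer: 18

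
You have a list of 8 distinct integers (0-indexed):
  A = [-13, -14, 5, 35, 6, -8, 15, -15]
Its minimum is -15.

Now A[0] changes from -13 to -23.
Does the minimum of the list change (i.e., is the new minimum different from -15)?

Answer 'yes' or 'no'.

Answer: yes

Derivation:
Old min = -15
Change: A[0] -13 -> -23
Changed element was NOT the min; min changes only if -23 < -15.
New min = -23; changed? yes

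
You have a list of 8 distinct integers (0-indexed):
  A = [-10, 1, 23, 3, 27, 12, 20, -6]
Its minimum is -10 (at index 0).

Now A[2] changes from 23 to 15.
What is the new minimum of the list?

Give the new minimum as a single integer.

Answer: -10

Derivation:
Old min = -10 (at index 0)
Change: A[2] 23 -> 15
Changed element was NOT the old min.
  New min = min(old_min, new_val) = min(-10, 15) = -10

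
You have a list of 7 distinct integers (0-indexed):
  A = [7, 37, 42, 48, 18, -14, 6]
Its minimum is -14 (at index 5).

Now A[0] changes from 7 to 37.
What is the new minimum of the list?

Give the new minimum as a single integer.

Answer: -14

Derivation:
Old min = -14 (at index 5)
Change: A[0] 7 -> 37
Changed element was NOT the old min.
  New min = min(old_min, new_val) = min(-14, 37) = -14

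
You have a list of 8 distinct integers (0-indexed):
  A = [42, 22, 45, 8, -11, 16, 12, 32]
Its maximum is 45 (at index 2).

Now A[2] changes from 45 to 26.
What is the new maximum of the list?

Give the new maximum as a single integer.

Old max = 45 (at index 2)
Change: A[2] 45 -> 26
Changed element WAS the max -> may need rescan.
  Max of remaining elements: 42
  New max = max(26, 42) = 42

Answer: 42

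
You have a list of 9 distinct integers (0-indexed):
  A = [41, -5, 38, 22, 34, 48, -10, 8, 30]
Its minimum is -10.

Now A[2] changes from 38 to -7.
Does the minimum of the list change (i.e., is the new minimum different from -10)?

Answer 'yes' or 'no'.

Old min = -10
Change: A[2] 38 -> -7
Changed element was NOT the min; min changes only if -7 < -10.
New min = -10; changed? no

Answer: no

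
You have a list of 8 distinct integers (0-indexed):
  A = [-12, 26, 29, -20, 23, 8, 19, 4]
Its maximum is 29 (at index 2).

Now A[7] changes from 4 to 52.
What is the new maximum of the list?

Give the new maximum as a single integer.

Old max = 29 (at index 2)
Change: A[7] 4 -> 52
Changed element was NOT the old max.
  New max = max(old_max, new_val) = max(29, 52) = 52

Answer: 52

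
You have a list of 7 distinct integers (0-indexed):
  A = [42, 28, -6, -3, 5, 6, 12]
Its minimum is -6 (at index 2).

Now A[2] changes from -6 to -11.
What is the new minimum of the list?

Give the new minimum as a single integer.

Answer: -11

Derivation:
Old min = -6 (at index 2)
Change: A[2] -6 -> -11
Changed element WAS the min. Need to check: is -11 still <= all others?
  Min of remaining elements: -3
  New min = min(-11, -3) = -11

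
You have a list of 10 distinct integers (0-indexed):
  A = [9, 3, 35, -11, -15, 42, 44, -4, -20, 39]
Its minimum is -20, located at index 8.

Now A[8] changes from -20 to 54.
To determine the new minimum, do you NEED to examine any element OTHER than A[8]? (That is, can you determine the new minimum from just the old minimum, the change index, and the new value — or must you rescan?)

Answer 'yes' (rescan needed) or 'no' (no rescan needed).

Old min = -20 at index 8
Change at index 8: -20 -> 54
Index 8 WAS the min and new value 54 > old min -20. Must rescan other elements to find the new min.
Needs rescan: yes

Answer: yes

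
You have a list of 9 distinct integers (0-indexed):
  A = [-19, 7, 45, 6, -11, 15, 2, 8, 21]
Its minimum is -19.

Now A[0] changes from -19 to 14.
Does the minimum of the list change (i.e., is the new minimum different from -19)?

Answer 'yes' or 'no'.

Old min = -19
Change: A[0] -19 -> 14
Changed element was the min; new min must be rechecked.
New min = -11; changed? yes

Answer: yes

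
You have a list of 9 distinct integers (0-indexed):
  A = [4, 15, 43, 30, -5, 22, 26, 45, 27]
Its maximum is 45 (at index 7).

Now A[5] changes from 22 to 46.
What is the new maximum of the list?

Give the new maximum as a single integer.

Answer: 46

Derivation:
Old max = 45 (at index 7)
Change: A[5] 22 -> 46
Changed element was NOT the old max.
  New max = max(old_max, new_val) = max(45, 46) = 46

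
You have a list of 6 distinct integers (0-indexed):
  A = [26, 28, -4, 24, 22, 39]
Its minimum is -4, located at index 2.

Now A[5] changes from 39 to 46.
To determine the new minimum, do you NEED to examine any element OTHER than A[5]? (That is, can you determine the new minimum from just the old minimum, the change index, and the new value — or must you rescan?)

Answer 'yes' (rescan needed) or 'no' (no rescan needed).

Old min = -4 at index 2
Change at index 5: 39 -> 46
Index 5 was NOT the min. New min = min(-4, 46). No rescan of other elements needed.
Needs rescan: no

Answer: no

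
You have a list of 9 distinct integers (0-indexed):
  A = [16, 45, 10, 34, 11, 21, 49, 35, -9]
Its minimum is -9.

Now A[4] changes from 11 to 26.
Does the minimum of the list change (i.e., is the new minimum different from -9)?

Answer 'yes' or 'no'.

Answer: no

Derivation:
Old min = -9
Change: A[4] 11 -> 26
Changed element was NOT the min; min changes only if 26 < -9.
New min = -9; changed? no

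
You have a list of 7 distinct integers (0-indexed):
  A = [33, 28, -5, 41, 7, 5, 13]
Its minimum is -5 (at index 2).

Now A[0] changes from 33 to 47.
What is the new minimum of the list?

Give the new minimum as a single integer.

Answer: -5

Derivation:
Old min = -5 (at index 2)
Change: A[0] 33 -> 47
Changed element was NOT the old min.
  New min = min(old_min, new_val) = min(-5, 47) = -5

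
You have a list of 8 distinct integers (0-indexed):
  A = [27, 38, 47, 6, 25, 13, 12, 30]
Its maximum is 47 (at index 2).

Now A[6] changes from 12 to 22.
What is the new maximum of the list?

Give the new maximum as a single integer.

Old max = 47 (at index 2)
Change: A[6] 12 -> 22
Changed element was NOT the old max.
  New max = max(old_max, new_val) = max(47, 22) = 47

Answer: 47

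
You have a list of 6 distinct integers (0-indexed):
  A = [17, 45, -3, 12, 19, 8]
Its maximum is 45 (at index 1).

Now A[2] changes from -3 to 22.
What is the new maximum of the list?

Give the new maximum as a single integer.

Answer: 45

Derivation:
Old max = 45 (at index 1)
Change: A[2] -3 -> 22
Changed element was NOT the old max.
  New max = max(old_max, new_val) = max(45, 22) = 45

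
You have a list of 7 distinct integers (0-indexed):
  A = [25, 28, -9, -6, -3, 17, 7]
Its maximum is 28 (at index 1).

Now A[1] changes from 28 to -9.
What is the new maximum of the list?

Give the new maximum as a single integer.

Old max = 28 (at index 1)
Change: A[1] 28 -> -9
Changed element WAS the max -> may need rescan.
  Max of remaining elements: 25
  New max = max(-9, 25) = 25

Answer: 25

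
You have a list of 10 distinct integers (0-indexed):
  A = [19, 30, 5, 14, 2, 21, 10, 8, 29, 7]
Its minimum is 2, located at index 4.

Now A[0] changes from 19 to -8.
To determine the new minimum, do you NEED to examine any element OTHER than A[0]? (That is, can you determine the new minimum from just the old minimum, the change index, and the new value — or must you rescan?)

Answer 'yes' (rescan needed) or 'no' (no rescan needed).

Old min = 2 at index 4
Change at index 0: 19 -> -8
Index 0 was NOT the min. New min = min(2, -8). No rescan of other elements needed.
Needs rescan: no

Answer: no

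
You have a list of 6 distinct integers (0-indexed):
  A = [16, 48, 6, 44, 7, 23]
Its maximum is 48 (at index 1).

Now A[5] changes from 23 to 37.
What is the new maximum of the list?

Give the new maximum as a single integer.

Answer: 48

Derivation:
Old max = 48 (at index 1)
Change: A[5] 23 -> 37
Changed element was NOT the old max.
  New max = max(old_max, new_val) = max(48, 37) = 48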